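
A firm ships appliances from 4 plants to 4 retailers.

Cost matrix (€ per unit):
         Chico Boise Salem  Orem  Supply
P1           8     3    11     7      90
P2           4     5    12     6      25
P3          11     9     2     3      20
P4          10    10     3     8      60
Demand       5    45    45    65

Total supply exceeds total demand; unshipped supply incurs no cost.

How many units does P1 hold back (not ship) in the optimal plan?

Minimum-cost shipments:
  P1–Boise: 45 × €3 = €135
  P1–Orem: 25 × €7 = €175
  P2–Chico: 5 × €4 = €20
  P2–Orem: 20 × €6 = €120
  P3–Orem: 20 × €3 = €60
  P4–Salem: 45 × €3 = €135
Total cost = €645.
P1 ships 70 of its 90, leaving 20.

20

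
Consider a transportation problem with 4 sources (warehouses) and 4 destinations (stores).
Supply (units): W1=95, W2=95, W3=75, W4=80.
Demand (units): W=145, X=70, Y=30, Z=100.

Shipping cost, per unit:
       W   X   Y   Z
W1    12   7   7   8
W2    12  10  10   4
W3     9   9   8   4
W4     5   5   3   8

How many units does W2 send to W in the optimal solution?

0

Optimal shipments:
  W1→X: 70 × 7 = 490
  W1→Y: 25 × 7 = 175
  W2→Z: 95 × 4 = 380
  W3→W: 70 × 9 = 630
  W3→Z: 5 × 4 = 20
  W4→W: 75 × 5 = 375
  W4→Y: 5 × 3 = 15
Total cost = 2085.
The route W2→W is not used.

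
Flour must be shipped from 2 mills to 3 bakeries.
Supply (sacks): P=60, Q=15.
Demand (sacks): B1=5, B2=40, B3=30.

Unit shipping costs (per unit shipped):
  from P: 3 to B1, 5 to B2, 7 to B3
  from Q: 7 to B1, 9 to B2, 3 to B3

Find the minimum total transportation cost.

Optimal allocation:
  P–B1: 5 × 3 = 15
  P–B2: 40 × 5 = 200
  P–B3: 15 × 7 = 105
  Q–B3: 15 × 3 = 45
Total = 15 + 200 + 105 + 45 = 365.

365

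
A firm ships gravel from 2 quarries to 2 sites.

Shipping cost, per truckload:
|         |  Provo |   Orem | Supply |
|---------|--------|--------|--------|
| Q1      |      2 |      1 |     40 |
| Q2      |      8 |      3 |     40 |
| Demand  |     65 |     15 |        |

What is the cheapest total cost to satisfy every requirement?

325

An optimal shipping plan:
  Q1→Provo: 40 × 2 = 80
  Q2→Provo: 25 × 8 = 200
  Q2→Orem: 15 × 3 = 45
Total = 80 + 200 + 45 = 325.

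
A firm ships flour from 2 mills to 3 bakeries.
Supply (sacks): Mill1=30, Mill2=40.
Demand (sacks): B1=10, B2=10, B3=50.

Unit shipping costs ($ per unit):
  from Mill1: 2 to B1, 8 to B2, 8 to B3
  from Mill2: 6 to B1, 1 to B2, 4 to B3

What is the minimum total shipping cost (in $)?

A cheapest plan:
  Mill1 to B1: 10 × $2 = $20
  Mill1 to B3: 20 × $8 = $160
  Mill2 to B2: 10 × $1 = $10
  Mill2 to B3: 30 × $4 = $120
Total = 20 + 160 + 10 + 120 = $310.

310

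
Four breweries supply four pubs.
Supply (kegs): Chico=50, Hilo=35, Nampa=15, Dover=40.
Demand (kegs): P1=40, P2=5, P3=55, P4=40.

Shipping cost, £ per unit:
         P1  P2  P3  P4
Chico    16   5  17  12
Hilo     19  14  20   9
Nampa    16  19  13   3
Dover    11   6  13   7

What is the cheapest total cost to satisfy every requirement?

A cheapest plan:
  Chico->P2: 5 × £5 = £25
  Chico->P3: 45 × £17 = £765
  Hilo->P4: 35 × £9 = £315
  Nampa->P3: 10 × £13 = £130
  Nampa->P4: 5 × £3 = £15
  Dover->P1: 40 × £11 = £440
Total = 25 + 765 + 315 + 130 + 15 + 440 = £1690.

1690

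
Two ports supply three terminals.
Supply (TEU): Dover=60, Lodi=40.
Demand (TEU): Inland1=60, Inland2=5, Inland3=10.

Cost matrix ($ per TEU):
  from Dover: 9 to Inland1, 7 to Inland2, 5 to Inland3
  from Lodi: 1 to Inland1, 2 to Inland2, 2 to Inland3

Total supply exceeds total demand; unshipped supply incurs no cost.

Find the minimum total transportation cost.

Optimal allocation:
  Dover→Inland1: 20 × $9 = $180
  Dover→Inland2: 5 × $7 = $35
  Dover→Inland3: 10 × $5 = $50
  Lodi→Inland1: 40 × $1 = $40
Total = 180 + 35 + 50 + 40 = $305.
(Supply check: Dover ships 35; Lodi ships 40.)

305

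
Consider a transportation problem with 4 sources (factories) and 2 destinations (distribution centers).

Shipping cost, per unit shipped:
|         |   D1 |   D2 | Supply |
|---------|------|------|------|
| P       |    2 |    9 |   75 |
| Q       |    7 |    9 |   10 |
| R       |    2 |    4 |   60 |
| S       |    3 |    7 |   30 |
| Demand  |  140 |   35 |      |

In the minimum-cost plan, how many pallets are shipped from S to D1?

30

The minimum-cost plan:
  P to D1: 75 × 2 = 150
  Q to D1: 10 × 7 = 70
  R to D1: 25 × 2 = 50
  R to D2: 35 × 4 = 140
  S to D1: 30 × 3 = 90
Total cost = 500.
So S→D1 carries 30 pallets.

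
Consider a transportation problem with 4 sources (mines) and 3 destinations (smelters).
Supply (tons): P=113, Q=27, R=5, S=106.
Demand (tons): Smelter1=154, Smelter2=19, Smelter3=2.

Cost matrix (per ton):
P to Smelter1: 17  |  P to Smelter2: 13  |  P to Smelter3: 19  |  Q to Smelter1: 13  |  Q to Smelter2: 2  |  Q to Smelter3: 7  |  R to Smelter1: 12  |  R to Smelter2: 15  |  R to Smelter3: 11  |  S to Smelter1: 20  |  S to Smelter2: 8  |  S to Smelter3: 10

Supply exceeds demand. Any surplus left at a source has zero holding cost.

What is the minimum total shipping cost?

2684

A cheapest plan:
  P→Smelter1: 113 tons
  Q→Smelter1: 27 tons
  R→Smelter1: 5 tons
  S→Smelter1: 9 tons
  S→Smelter2: 19 tons
  S→Smelter3: 2 tons
Total cost = 2684.
(Supply check: P ships 113; Q ships 27; R ships 5; S ships 30.)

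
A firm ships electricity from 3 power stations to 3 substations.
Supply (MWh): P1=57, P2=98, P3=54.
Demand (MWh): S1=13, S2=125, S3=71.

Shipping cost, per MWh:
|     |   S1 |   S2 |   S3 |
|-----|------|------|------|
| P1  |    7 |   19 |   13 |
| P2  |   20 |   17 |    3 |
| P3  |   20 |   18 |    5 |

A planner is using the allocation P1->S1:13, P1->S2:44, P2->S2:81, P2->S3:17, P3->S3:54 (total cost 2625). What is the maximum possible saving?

Current plan cost = 13·7 + 44·19 + 81·17 + 17·3 + 54·5 = 2625.
Optimal plan:
  P1–S1: 13 × 7 = 91
  P1–S2: 44 × 19 = 836
  P2–S2: 27 × 17 = 459
  P2–S3: 71 × 3 = 213
  P3–S2: 54 × 18 = 972
Optimal cost = 2571.
Saving = 2625 − 2571 = 54.

54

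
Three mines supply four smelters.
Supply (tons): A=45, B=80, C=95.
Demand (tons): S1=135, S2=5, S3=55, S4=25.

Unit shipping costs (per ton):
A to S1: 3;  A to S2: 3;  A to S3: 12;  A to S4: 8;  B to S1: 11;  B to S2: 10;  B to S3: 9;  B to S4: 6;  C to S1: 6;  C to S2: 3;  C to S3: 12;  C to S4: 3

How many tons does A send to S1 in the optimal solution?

The minimum-cost plan:
  A to S1: 45 × 3 = 135
  B to S3: 55 × 9 = 495
  B to S4: 25 × 6 = 150
  C to S1: 90 × 6 = 540
  C to S2: 5 × 3 = 15
Total cost = 1335.
So A→S1 carries 45 tons.

45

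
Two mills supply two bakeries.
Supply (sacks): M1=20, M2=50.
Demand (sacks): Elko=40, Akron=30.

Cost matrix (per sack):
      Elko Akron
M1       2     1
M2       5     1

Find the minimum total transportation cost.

A cheapest plan:
  M1->Elko: 20 × 2 = 40
  M2->Elko: 20 × 5 = 100
  M2->Akron: 30 × 1 = 30
Total = 40 + 100 + 30 = 170.

170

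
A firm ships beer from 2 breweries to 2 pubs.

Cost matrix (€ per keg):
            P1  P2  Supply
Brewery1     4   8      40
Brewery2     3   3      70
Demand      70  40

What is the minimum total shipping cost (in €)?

An optimal shipping plan:
  Brewery1–P1: 40 × €4 = €160
  Brewery2–P1: 30 × €3 = €90
  Brewery2–P2: 40 × €3 = €120
Total = 160 + 90 + 120 = €370.

370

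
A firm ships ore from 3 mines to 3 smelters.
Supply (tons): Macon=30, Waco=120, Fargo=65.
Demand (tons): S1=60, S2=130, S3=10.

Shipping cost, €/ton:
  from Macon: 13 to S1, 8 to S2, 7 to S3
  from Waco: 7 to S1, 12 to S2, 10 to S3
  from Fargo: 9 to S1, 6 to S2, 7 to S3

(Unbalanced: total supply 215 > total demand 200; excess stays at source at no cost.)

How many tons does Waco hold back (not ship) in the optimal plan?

15

An optimal plan:
  Macon to S2: 30 tons
  Waco to S1: 60 tons
  Waco to S2: 35 tons
  Waco to S3: 10 tons
  Fargo to S2: 65 tons
Total cost = €1570.
Waco ships 105 of its 120, leaving 15.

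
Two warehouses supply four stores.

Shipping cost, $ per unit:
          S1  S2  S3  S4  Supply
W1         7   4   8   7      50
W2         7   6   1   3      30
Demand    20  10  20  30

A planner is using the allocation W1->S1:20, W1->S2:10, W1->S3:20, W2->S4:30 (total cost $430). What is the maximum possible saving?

Current plan cost = 20·7 + 10·4 + 20·8 + 30·3 = $430.
Optimal plan:
  W1–S1: 20 × $7 = $140
  W1–S2: 10 × $4 = $40
  W1–S4: 20 × $7 = $140
  W2–S3: 20 × $1 = $20
  W2–S4: 10 × $3 = $30
Optimal cost = $370.
Saving = 430 − 370 = $60.

60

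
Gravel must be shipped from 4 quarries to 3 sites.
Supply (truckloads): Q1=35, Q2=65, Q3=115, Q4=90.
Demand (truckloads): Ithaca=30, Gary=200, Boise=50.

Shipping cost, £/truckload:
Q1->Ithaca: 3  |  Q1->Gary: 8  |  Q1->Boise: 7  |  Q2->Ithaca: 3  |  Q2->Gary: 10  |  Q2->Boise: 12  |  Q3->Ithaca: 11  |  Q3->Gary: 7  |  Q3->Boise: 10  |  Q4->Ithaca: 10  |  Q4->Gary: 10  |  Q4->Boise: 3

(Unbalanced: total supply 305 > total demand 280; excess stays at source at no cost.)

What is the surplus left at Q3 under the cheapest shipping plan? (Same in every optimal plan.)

0

Minimum-cost shipments:
  Q1->Gary: 35 × £8 = £280
  Q2->Ithaca: 30 × £3 = £90
  Q2->Gary: 10 × £10 = £100
  Q3->Gary: 115 × £7 = £805
  Q4->Gary: 40 × £10 = £400
  Q4->Boise: 50 × £3 = £150
Total cost = £1825.
Q3 ships 115 of its 115, leaving 0.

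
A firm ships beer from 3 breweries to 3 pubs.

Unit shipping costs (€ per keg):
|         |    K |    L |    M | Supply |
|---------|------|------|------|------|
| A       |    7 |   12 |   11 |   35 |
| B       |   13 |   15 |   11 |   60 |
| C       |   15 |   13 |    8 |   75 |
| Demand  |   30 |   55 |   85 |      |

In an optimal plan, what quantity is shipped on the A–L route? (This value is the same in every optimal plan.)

5

The minimum-cost plan:
  A to K: 30 × €7 = €210
  A to L: 5 × €12 = €60
  B to L: 50 × €15 = €750
  B to M: 10 × €11 = €110
  C to M: 75 × €8 = €600
Total cost = €1730.
So A→L carries 5 kegs.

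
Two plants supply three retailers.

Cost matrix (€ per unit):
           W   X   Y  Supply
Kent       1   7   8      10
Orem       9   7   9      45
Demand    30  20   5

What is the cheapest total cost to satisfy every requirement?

Optimal allocation:
  Kent→W: 10 × €1 = €10
  Orem→W: 20 × €9 = €180
  Orem→X: 20 × €7 = €140
  Orem→Y: 5 × €9 = €45
Total = 10 + 180 + 140 + 45 = €375.

375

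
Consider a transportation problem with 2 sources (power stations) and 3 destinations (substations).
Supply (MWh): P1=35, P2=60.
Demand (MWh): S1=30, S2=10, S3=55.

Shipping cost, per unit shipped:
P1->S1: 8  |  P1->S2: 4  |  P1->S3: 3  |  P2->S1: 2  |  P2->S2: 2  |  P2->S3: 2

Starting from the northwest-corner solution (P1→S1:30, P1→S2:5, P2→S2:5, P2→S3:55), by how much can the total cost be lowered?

155

Current plan cost = 30·8 + 5·4 + 5·2 + 55·2 = 380.
Optimal plan:
  P1–S3: 35 × 3 = 105
  P2–S1: 30 × 2 = 60
  P2–S2: 10 × 2 = 20
  P2–S3: 20 × 2 = 40
Optimal cost = 225.
Saving = 380 − 225 = 155.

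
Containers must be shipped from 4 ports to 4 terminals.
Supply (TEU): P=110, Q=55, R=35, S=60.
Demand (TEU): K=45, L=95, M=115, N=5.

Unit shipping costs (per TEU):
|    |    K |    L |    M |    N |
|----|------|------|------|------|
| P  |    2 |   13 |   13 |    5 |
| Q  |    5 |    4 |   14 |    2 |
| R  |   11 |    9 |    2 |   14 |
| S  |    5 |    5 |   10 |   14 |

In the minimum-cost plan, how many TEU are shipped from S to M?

20

Optimal shipments:
  P->K: 45 × 2 = 90
  P->M: 60 × 13 = 780
  P->N: 5 × 5 = 25
  Q->L: 55 × 4 = 220
  R->M: 35 × 2 = 70
  S->L: 40 × 5 = 200
  S->M: 20 × 10 = 200
Total cost = 1585.
So S→M carries 20 TEU.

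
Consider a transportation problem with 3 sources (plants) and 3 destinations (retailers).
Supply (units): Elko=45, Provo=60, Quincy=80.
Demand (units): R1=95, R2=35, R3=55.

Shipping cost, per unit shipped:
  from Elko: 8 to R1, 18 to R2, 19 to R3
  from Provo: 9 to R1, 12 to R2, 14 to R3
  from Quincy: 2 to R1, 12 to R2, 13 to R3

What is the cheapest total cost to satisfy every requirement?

1620

One minimum-cost allocation:
  Elko→R1: 15 × 8 = 120
  Elko→R3: 30 × 19 = 570
  Provo→R2: 35 × 12 = 420
  Provo→R3: 25 × 14 = 350
  Quincy→R1: 80 × 2 = 160
Total = 120 + 570 + 420 + 350 + 160 = 1620.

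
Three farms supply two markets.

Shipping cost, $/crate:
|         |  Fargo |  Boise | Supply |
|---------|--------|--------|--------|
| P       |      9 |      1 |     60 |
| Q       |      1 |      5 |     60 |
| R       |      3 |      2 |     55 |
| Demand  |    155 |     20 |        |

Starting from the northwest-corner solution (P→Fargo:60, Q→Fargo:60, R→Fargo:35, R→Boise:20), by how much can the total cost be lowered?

Current plan cost = 60·9 + 60·1 + 35·3 + 20·2 = $745.
Optimal plan:
  P→Fargo: 40 crates
  P→Boise: 20 crates
  Q→Fargo: 60 crates
  R→Fargo: 55 crates
Optimal cost = $605.
Saving = 745 − 605 = $140.

140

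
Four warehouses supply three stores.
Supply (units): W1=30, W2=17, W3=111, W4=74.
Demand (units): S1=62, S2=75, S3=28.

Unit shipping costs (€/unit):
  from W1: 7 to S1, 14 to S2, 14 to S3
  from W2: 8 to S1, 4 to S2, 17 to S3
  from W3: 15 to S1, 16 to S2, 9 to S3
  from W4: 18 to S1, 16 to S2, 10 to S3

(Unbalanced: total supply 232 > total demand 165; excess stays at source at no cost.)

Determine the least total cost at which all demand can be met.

An optimal shipping plan:
  W1–S1: 30 units
  W2–S2: 17 units
  W3–S1: 32 units
  W3–S2: 51 units
  W3–S3: 28 units
  W4–S2: 7 units
Total cost = €1938.

1938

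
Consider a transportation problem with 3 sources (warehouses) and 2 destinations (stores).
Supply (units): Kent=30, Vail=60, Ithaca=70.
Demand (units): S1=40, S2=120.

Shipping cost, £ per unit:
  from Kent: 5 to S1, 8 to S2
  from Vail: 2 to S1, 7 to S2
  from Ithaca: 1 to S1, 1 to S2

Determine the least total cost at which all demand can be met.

A cheapest plan:
  Kent→S2: 30 units
  Vail→S1: 40 units
  Vail→S2: 20 units
  Ithaca→S2: 70 units
Total cost = £530.

530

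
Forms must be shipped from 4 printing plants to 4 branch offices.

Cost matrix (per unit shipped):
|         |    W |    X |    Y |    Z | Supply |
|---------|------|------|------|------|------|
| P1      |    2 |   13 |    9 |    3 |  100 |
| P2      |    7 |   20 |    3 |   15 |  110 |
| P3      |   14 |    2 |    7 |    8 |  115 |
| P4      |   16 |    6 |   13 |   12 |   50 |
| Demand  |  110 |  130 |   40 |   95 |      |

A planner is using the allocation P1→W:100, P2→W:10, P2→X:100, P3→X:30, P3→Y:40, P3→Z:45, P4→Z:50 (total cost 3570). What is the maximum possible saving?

Current plan cost = 100·2 + 10·7 + 100·20 + 30·2 + 40·7 + 45·8 + 50·12 = 3570.
Optimal plan:
  P1 to W: 40 × 2 = 80
  P1 to Z: 60 × 3 = 180
  P2 to W: 70 × 7 = 490
  P2 to Y: 40 × 3 = 120
  P3 to X: 115 × 2 = 230
  P4 to X: 15 × 6 = 90
  P4 to Z: 35 × 12 = 420
Optimal cost = 1610.
Saving = 3570 − 1610 = 1960.

1960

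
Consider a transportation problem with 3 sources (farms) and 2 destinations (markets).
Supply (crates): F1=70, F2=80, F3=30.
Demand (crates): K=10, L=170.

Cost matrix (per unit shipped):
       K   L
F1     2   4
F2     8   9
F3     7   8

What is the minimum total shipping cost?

One minimum-cost allocation:
  F1–K: 10 × 2 = 20
  F1–L: 60 × 4 = 240
  F2–L: 80 × 9 = 720
  F3–L: 30 × 8 = 240
Total = 20 + 240 + 720 + 240 = 1220.
(Supply check: F1 ships 70; F2 ships 80; F3 ships 30.)

1220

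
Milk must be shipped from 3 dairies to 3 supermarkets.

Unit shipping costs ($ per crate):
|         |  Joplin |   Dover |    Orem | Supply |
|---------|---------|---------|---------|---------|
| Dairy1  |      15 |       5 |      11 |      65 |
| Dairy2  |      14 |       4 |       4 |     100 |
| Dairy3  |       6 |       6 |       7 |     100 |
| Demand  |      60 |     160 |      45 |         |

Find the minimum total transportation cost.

1325

An optimal shipping plan:
  Dairy1->Dover: 65 × $5 = $325
  Dairy2->Dover: 55 × $4 = $220
  Dairy2->Orem: 45 × $4 = $180
  Dairy3->Joplin: 60 × $6 = $360
  Dairy3->Dover: 40 × $6 = $240
Total = 325 + 220 + 180 + 360 + 240 = $1325.
(Supply check: Dairy1 ships 65; Dairy2 ships 100; Dairy3 ships 100.)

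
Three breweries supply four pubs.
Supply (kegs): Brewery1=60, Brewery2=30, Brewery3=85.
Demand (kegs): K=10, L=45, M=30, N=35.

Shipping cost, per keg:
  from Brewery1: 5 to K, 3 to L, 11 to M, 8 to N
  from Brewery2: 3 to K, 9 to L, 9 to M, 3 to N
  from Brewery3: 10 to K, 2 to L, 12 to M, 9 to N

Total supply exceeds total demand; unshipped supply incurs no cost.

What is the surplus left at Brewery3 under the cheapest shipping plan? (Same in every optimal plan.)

Minimum-cost shipments:
  Brewery1->K: 10 kegs
  Brewery1->M: 30 kegs
  Brewery1->N: 5 kegs
  Brewery2->N: 30 kegs
  Brewery3->L: 45 kegs
Total cost = 600.
Brewery3 ships 45 of its 85, leaving 40.

40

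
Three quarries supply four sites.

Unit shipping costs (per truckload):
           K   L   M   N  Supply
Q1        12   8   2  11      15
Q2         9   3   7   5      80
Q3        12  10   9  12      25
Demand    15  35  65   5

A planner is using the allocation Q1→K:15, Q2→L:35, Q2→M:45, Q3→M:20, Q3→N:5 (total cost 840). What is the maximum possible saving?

145

Current plan cost = 15·12 + 35·3 + 45·7 + 20·9 + 5·12 = 840.
Optimal plan:
  Q1→M: 15 truckloads
  Q2→K: 15 truckloads
  Q2→L: 35 truckloads
  Q2→M: 25 truckloads
  Q2→N: 5 truckloads
  Q3→M: 25 truckloads
Optimal cost = 695.
Saving = 840 − 695 = 145.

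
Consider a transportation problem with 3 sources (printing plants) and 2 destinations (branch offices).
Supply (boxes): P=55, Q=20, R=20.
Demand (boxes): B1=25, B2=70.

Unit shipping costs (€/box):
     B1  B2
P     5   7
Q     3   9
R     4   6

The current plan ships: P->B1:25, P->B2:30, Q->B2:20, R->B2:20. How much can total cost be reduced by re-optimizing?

80

Current plan cost = 25·5 + 30·7 + 20·9 + 20·6 = €635.
Optimal plan:
  P→B1: 5 boxes
  P→B2: 50 boxes
  Q→B1: 20 boxes
  R→B2: 20 boxes
Optimal cost = €555.
Saving = 635 − 555 = €80.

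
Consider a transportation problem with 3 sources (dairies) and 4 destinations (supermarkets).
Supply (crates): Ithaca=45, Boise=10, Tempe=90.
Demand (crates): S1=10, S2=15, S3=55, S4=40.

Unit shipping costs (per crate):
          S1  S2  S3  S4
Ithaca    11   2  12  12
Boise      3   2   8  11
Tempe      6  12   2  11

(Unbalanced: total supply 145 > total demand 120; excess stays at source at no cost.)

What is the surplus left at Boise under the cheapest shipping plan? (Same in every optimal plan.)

Minimum-cost shipments:
  Ithaca to S2: 15 × 2 = 30
  Ithaca to S4: 5 × 12 = 60
  Boise to S1: 10 × 3 = 30
  Tempe to S3: 55 × 2 = 110
  Tempe to S4: 35 × 11 = 385
Total cost = 615.
Boise ships 10 of its 10, leaving 0.

0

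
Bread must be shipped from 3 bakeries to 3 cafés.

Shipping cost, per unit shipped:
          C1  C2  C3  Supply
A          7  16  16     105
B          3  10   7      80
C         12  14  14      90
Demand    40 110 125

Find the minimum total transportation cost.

One minimum-cost allocation:
  A->C1: 40 × 7 = 280
  A->C2: 20 × 16 = 320
  A->C3: 45 × 16 = 720
  B->C3: 80 × 7 = 560
  C->C2: 90 × 14 = 1260
Total = 280 + 320 + 720 + 560 + 1260 = 3140.
(Supply check: A ships 105; B ships 80; C ships 90.)

3140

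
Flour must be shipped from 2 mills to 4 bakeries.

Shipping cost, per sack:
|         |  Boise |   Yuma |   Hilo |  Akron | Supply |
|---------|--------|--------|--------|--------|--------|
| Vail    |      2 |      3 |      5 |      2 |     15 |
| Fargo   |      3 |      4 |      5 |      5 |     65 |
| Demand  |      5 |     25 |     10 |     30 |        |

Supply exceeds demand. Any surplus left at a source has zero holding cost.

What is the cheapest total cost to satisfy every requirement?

270

An optimal shipping plan:
  Vail to Akron: 15 sacks
  Fargo to Boise: 5 sacks
  Fargo to Yuma: 25 sacks
  Fargo to Hilo: 10 sacks
  Fargo to Akron: 15 sacks
Total cost = 270.
(Supply check: Vail ships 15; Fargo ships 55.)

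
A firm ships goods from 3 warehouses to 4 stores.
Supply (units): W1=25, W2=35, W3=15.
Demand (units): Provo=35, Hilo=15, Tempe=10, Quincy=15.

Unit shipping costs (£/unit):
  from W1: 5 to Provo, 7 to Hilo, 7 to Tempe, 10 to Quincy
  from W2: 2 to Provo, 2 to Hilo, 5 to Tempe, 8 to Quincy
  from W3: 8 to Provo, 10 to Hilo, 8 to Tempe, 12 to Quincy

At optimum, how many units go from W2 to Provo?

20

Optimal shipments:
  W1->Provo: 15 × £5 = £75
  W1->Quincy: 10 × £10 = £100
  W2->Provo: 20 × £2 = £40
  W2->Hilo: 15 × £2 = £30
  W3->Tempe: 10 × £8 = £80
  W3->Quincy: 5 × £12 = £60
Total cost = £385.
So W2→Provo carries 20 units.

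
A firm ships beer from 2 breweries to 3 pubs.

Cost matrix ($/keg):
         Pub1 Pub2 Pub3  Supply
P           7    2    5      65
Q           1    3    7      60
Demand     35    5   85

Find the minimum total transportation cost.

One minimum-cost allocation:
  P→Pub3: 65 × $5 = $325
  Q→Pub1: 35 × $1 = $35
  Q→Pub2: 5 × $3 = $15
  Q→Pub3: 20 × $7 = $140
Total = 325 + 35 + 15 + 140 = $515.
(Supply check: P ships 65; Q ships 60.)

515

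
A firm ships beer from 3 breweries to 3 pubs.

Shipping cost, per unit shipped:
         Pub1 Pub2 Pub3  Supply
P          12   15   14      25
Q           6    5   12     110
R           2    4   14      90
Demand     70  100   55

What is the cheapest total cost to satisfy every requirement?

1330

Optimal allocation:
  P->Pub3: 25 × 14 = 350
  Q->Pub2: 80 × 5 = 400
  Q->Pub3: 30 × 12 = 360
  R->Pub1: 70 × 2 = 140
  R->Pub2: 20 × 4 = 80
Total = 350 + 400 + 360 + 140 + 80 = 1330.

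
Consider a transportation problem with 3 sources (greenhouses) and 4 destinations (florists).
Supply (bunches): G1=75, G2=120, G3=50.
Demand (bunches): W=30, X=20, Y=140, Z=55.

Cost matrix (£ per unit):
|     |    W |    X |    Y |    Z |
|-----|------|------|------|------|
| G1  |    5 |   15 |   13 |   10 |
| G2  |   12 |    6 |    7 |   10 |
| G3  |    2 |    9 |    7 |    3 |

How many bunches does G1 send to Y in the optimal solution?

40

The minimum-cost plan:
  G1–W: 30 × £5 = £150
  G1–Y: 40 × £13 = £520
  G1–Z: 5 × £10 = £50
  G2–X: 20 × £6 = £120
  G2–Y: 100 × £7 = £700
  G3–Z: 50 × £3 = £150
Total cost = £1690.
So G1→Y carries 40 bunches.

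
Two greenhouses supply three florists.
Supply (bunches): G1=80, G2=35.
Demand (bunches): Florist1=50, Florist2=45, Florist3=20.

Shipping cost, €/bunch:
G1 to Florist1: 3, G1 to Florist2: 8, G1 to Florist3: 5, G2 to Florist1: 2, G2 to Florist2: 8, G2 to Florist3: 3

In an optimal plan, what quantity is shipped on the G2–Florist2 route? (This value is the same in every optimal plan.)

0

Solving gives:
  G1 to Florist1: 35 bunches
  G1 to Florist2: 45 bunches
  G2 to Florist1: 15 bunches
  G2 to Florist3: 20 bunches
Total cost = €555.
The route G2→Florist2 is not used.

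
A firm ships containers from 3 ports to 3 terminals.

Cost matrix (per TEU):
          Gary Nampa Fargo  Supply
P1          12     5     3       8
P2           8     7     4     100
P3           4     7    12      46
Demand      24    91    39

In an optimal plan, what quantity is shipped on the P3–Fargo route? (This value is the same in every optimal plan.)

The minimum-cost plan:
  P1 to Nampa: 8 × 5 = 40
  P2 to Nampa: 61 × 7 = 427
  P2 to Fargo: 39 × 4 = 156
  P3 to Gary: 24 × 4 = 96
  P3 to Nampa: 22 × 7 = 154
Total cost = 873.
The route P3→Fargo is not used.

0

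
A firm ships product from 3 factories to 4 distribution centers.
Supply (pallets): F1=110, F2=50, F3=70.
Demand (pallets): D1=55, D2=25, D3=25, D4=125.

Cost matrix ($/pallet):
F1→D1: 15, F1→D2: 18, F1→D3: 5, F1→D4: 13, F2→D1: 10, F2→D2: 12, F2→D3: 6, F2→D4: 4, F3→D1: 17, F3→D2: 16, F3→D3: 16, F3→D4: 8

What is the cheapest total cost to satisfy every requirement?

One minimum-cost allocation:
  F1 to D1: 55 × $15 = $825
  F1 to D2: 25 × $18 = $450
  F1 to D3: 25 × $5 = $125
  F1 to D4: 5 × $13 = $65
  F2 to D4: 50 × $4 = $200
  F3 to D4: 70 × $8 = $560
Total = 825 + 450 + 125 + 65 + 200 + 560 = $2225.

2225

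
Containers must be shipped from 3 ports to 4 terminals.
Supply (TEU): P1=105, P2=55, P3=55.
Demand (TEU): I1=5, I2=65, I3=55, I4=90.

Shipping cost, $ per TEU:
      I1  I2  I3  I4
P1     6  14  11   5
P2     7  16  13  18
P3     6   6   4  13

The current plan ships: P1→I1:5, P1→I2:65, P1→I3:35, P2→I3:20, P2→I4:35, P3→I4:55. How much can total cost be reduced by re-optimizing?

Current plan cost = 5·6 + 65·14 + 35·11 + 20·13 + 35·18 + 55·13 = $2930.
Optimal plan:
  P1–I2: 10 TEU
  P1–I3: 5 TEU
  P1–I4: 90 TEU
  P2–I1: 5 TEU
  P2–I3: 50 TEU
  P3–I2: 55 TEU
Optimal cost = $1660.
Saving = 2930 − 1660 = $1270.

1270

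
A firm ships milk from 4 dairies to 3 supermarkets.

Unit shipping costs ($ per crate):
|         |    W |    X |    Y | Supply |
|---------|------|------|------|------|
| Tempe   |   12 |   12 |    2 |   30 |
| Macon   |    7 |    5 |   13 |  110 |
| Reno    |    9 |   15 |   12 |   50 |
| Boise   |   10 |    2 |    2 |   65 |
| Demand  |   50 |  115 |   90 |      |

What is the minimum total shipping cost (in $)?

Optimal allocation:
  Tempe→Y: 30 crates
  Macon→X: 110 crates
  Reno→W: 50 crates
  Boise→X: 5 crates
  Boise→Y: 60 crates
Total cost = $1190.

1190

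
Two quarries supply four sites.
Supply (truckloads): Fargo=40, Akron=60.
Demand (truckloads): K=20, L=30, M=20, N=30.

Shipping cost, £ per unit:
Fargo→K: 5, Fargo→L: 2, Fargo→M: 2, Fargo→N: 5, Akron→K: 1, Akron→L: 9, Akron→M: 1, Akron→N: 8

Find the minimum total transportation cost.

310

A cheapest plan:
  Fargo to L: 30 × £2 = £60
  Fargo to N: 10 × £5 = £50
  Akron to K: 20 × £1 = £20
  Akron to M: 20 × £1 = £20
  Akron to N: 20 × £8 = £160
Total = 60 + 50 + 20 + 20 + 160 = £310.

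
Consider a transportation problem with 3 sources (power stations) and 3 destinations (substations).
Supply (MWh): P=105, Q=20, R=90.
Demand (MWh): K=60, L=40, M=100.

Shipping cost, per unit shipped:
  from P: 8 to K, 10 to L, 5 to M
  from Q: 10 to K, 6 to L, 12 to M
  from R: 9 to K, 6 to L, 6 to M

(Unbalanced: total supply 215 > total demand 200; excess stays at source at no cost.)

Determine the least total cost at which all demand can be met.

1275

An optimal shipping plan:
  P→K: 5 MWh
  P→M: 100 MWh
  Q→L: 20 MWh
  R→K: 55 MWh
  R→L: 20 MWh
Total cost = 1275.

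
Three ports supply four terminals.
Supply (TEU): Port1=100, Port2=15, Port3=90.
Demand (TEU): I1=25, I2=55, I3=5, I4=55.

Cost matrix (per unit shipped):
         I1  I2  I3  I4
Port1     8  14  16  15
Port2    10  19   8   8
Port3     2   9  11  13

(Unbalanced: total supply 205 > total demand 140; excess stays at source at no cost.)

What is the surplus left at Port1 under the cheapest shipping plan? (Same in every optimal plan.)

An optimal plan:
  Port1 to I4: 35 × 15 = 525
  Port2 to I4: 15 × 8 = 120
  Port3 to I1: 25 × 2 = 50
  Port3 to I2: 55 × 9 = 495
  Port3 to I3: 5 × 11 = 55
  Port3 to I4: 5 × 13 = 65
Total cost = 1310.
Port1 ships 35 of its 100, leaving 65.

65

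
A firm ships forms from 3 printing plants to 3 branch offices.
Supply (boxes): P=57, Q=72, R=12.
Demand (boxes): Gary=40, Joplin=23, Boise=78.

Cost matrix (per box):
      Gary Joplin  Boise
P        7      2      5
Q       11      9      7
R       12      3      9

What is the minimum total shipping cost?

Optimal allocation:
  P–Gary: 40 × 7 = 280
  P–Joplin: 11 × 2 = 22
  P–Boise: 6 × 5 = 30
  Q–Boise: 72 × 7 = 504
  R–Joplin: 12 × 3 = 36
Total = 280 + 22 + 30 + 504 + 36 = 872.

872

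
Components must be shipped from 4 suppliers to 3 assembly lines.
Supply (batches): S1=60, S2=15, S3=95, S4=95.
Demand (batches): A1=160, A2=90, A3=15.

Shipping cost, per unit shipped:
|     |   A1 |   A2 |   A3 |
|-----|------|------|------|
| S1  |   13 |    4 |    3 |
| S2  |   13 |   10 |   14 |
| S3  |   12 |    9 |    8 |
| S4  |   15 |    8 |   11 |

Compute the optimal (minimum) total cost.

Optimal allocation:
  S1–A2: 45 batches
  S1–A3: 15 batches
  S2–A1: 15 batches
  S3–A1: 95 batches
  S4–A1: 50 batches
  S4–A2: 45 batches
Total cost = 2670.

2670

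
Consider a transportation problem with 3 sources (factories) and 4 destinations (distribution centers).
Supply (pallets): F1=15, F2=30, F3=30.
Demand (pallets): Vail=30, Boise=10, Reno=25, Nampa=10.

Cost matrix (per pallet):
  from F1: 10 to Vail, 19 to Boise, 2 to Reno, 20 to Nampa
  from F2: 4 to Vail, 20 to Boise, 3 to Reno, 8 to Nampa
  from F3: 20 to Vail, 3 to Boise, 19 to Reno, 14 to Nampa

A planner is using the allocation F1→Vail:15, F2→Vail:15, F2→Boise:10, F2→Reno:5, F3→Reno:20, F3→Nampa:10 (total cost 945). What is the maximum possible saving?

Current plan cost = 15·10 + 15·4 + 10·20 + 5·3 + 20·19 + 10·14 = 945.
Optimal plan:
  F1->Reno: 15 pallets
  F2->Vail: 30 pallets
  F3->Boise: 10 pallets
  F3->Reno: 10 pallets
  F3->Nampa: 10 pallets
Optimal cost = 510.
Saving = 945 − 510 = 435.

435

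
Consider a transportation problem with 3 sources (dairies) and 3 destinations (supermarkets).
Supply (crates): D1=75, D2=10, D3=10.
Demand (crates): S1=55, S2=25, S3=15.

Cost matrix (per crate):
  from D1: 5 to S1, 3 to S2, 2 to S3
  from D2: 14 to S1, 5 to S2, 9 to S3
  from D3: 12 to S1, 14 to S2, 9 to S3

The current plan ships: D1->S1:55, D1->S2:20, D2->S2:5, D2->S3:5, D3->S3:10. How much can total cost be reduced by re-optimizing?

Current plan cost = 55·5 + 20·3 + 5·5 + 5·9 + 10·9 = 495.
Optimal plan:
  D1 to S1: 45 crates
  D1 to S2: 15 crates
  D1 to S3: 15 crates
  D2 to S2: 10 crates
  D3 to S1: 10 crates
Optimal cost = 470.
Saving = 495 − 470 = 25.

25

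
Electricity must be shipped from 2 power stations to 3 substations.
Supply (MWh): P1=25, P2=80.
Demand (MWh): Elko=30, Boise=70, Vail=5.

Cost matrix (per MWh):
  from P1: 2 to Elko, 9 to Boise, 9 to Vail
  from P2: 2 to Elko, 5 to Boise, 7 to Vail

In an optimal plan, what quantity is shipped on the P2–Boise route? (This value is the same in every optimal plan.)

70

Solving gives:
  P1->Elko: 25 × 2 = 50
  P2->Elko: 5 × 2 = 10
  P2->Boise: 70 × 5 = 350
  P2->Vail: 5 × 7 = 35
Total cost = 445.
So P2→Boise carries 70 MWh.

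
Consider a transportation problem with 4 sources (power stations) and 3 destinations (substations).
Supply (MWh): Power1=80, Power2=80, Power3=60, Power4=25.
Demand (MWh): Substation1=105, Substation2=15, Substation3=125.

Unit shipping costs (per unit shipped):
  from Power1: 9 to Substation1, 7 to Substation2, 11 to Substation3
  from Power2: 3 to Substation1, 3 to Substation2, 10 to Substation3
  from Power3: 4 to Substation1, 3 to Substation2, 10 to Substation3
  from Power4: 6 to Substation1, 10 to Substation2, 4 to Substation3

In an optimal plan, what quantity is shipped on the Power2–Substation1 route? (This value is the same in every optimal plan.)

The minimum-cost plan:
  Power1–Substation3: 80 MWh
  Power2–Substation1: 80 MWh
  Power3–Substation1: 25 MWh
  Power3–Substation2: 15 MWh
  Power3–Substation3: 20 MWh
  Power4–Substation3: 25 MWh
Total cost = 1565.
So Power2→Substation1 carries 80 MWh.

80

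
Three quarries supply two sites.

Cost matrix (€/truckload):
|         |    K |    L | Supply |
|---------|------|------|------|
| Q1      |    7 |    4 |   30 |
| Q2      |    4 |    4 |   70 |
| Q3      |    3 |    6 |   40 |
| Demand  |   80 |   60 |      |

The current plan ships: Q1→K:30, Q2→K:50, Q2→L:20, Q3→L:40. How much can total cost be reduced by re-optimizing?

Current plan cost = 30·7 + 50·4 + 20·4 + 40·6 = €730.
Optimal plan:
  Q1→L: 30 × €4 = €120
  Q2→K: 40 × €4 = €160
  Q2→L: 30 × €4 = €120
  Q3→K: 40 × €3 = €120
Optimal cost = €520.
Saving = 730 − 520 = €210.

210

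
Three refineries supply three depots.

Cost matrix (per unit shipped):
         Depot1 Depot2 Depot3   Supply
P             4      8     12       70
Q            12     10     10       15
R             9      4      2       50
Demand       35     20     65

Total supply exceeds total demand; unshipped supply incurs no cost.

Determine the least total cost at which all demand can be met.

550

A cheapest plan:
  P to Depot1: 35 × 4 = 140
  P to Depot2: 20 × 8 = 160
  Q to Depot3: 15 × 10 = 150
  R to Depot3: 50 × 2 = 100
Total = 140 + 160 + 150 + 100 = 550.
(Supply check: P ships 55; Q ships 15; R ships 50.)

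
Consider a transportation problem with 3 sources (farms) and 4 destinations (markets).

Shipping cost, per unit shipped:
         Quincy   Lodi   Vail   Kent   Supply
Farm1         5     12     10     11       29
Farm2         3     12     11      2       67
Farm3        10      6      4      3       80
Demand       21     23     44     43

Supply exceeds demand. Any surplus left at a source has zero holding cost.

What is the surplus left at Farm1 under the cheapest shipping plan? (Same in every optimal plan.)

29

Minimum-cost shipments:
  Farm2→Quincy: 21 × 3 = 63
  Farm2→Kent: 43 × 2 = 86
  Farm3→Lodi: 23 × 6 = 138
  Farm3→Vail: 44 × 4 = 176
Total cost = 463.
Farm1 ships 0 of its 29, leaving 29.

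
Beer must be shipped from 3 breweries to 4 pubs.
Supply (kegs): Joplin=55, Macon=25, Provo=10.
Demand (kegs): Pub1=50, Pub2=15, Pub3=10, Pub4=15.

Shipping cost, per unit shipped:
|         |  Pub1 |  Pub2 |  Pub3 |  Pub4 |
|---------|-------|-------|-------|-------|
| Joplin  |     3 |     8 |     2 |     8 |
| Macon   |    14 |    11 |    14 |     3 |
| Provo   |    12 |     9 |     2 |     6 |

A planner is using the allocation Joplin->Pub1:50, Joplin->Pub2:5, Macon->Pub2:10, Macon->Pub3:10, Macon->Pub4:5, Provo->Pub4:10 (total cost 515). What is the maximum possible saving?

150

Current plan cost = 50·3 + 5·8 + 10·11 + 10·14 + 5·3 + 10·6 = 515.
Optimal plan:
  Joplin→Pub1: 50 × 3 = 150
  Joplin→Pub2: 5 × 8 = 40
  Macon→Pub2: 10 × 11 = 110
  Macon→Pub4: 15 × 3 = 45
  Provo→Pub3: 10 × 2 = 20
Optimal cost = 365.
Saving = 515 − 365 = 150.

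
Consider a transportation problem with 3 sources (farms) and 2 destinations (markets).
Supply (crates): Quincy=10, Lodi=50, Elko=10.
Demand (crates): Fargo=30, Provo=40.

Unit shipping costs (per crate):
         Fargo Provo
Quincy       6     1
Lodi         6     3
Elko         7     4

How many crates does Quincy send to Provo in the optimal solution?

Optimal shipments:
  Quincy to Provo: 10 × 1 = 10
  Lodi to Fargo: 20 × 6 = 120
  Lodi to Provo: 30 × 3 = 90
  Elko to Fargo: 10 × 7 = 70
Total cost = 290.
So Quincy→Provo carries 10 crates.

10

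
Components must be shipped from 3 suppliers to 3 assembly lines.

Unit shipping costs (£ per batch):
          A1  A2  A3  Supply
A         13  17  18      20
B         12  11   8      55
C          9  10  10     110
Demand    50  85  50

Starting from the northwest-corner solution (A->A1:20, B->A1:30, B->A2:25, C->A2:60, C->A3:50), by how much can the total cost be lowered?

210

Current plan cost = 20·13 + 30·12 + 25·11 + 60·10 + 50·10 = £1995.
Optimal plan:
  A→A1: 20 × £13 = £260
  B→A2: 5 × £11 = £55
  B→A3: 50 × £8 = £400
  C→A1: 30 × £9 = £270
  C→A2: 80 × £10 = £800
Optimal cost = £1785.
Saving = 1995 − 1785 = £210.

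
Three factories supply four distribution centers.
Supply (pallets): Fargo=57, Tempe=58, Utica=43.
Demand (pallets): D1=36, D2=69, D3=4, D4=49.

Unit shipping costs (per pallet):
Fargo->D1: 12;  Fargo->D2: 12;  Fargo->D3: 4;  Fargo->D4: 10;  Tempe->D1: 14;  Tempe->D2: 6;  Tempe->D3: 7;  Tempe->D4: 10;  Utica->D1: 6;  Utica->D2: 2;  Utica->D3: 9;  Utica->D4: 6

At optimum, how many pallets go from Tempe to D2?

Solving gives:
  Fargo→D1: 4 pallets
  Fargo→D3: 4 pallets
  Fargo→D4: 49 pallets
  Tempe→D2: 58 pallets
  Utica→D1: 32 pallets
  Utica→D2: 11 pallets
Total cost = 1116.
So Tempe→D2 carries 58 pallets.

58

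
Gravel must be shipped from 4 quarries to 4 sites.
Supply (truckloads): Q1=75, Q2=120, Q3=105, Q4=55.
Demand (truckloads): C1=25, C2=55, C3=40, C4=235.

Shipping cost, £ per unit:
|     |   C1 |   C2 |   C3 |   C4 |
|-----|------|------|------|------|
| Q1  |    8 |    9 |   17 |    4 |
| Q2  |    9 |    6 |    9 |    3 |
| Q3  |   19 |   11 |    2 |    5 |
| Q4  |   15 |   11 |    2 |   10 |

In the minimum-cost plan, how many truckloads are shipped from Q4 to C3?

The minimum-cost plan:
  Q1 to C1: 25 × £8 = £200
  Q1 to C4: 50 × £4 = £200
  Q2 to C2: 40 × £6 = £240
  Q2 to C4: 80 × £3 = £240
  Q3 to C4: 105 × £5 = £525
  Q4 to C2: 15 × £11 = £165
  Q4 to C3: 40 × £2 = £80
Total cost = £1650.
So Q4→C3 carries 40 truckloads.

40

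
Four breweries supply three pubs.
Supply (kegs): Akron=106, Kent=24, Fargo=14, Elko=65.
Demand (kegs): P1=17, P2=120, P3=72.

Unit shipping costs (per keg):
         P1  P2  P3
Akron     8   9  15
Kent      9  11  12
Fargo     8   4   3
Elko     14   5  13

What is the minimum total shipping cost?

Optimal allocation:
  Akron→P1: 17 kegs
  Akron→P2: 55 kegs
  Akron→P3: 34 kegs
  Kent→P3: 24 kegs
  Fargo→P3: 14 kegs
  Elko→P2: 65 kegs
Total cost = 1796.

1796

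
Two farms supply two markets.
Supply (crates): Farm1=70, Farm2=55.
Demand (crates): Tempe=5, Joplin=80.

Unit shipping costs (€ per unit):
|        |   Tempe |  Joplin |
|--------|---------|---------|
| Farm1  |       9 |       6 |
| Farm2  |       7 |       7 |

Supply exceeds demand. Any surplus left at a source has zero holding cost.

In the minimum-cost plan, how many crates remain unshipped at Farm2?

40

Minimum-cost shipments:
  Farm1→Joplin: 70 × €6 = €420
  Farm2→Tempe: 5 × €7 = €35
  Farm2→Joplin: 10 × €7 = €70
Total cost = €525.
Farm2 ships 15 of its 55, leaving 40.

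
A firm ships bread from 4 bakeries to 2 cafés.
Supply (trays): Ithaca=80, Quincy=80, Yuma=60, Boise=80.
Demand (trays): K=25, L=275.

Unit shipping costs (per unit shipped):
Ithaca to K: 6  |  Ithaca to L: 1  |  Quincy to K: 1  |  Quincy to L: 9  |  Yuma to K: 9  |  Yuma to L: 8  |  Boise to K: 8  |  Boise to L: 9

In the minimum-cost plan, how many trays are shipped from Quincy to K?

25

Solving gives:
  Ithaca→L: 80 × 1 = 80
  Quincy→K: 25 × 1 = 25
  Quincy→L: 55 × 9 = 495
  Yuma→L: 60 × 8 = 480
  Boise→L: 80 × 9 = 720
Total cost = 1800.
So Quincy→K carries 25 trays.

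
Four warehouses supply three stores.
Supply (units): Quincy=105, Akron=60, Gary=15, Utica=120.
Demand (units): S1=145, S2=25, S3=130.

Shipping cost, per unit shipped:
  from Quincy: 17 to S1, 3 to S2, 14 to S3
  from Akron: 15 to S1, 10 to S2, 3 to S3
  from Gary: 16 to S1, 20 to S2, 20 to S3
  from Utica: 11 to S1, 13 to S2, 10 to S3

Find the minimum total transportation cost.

2965

A cheapest plan:
  Quincy–S1: 10 × 17 = 170
  Quincy–S2: 25 × 3 = 75
  Quincy–S3: 70 × 14 = 980
  Akron–S3: 60 × 3 = 180
  Gary–S1: 15 × 16 = 240
  Utica–S1: 120 × 11 = 1320
Total = 170 + 75 + 980 + 180 + 240 + 1320 = 2965.
(Supply check: Quincy ships 105; Akron ships 60; Gary ships 15; Utica ships 120.)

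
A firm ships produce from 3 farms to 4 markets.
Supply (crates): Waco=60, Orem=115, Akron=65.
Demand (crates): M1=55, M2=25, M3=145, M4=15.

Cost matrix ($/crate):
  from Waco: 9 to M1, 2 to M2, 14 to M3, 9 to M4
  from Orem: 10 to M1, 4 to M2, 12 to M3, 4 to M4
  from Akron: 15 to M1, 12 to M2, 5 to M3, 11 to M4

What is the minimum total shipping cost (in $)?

An optimal shipping plan:
  Waco–M1: 35 × $9 = $315
  Waco–M2: 25 × $2 = $50
  Orem–M1: 20 × $10 = $200
  Orem–M3: 80 × $12 = $960
  Orem–M4: 15 × $4 = $60
  Akron–M3: 65 × $5 = $325
Total = 315 + 50 + 200 + 960 + 60 + 325 = $1910.

1910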